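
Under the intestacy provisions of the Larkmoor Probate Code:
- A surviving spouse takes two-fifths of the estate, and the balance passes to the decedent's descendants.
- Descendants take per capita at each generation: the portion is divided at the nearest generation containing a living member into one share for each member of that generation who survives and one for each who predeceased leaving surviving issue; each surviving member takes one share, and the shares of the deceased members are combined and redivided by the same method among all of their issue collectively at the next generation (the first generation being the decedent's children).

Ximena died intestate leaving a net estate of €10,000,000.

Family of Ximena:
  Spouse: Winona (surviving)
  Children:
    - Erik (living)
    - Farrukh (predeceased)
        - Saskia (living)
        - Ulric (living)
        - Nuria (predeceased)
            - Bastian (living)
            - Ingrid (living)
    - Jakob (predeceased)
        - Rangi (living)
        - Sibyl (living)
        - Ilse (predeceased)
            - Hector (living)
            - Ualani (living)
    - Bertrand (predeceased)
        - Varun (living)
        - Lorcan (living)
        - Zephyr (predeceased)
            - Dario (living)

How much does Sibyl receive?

Winona takes two-fifths of €10,000,000 = €4,000,000. The remaining €6,000,000 passes to the descendants.
The descendants' portion (€6,000,000) is divided at the children's generation into 4 shares of €1,500,000. Erik takes €1,500,000. The 3 shares of the deceased (Farrukh, Jakob, and Bertrand) are combined into a pool of €4,500,000.
That pool (€4,500,000) is divided at the grandchildren's generation into 9 shares of €500,000. Saskia, Ulric, Rangi, Sibyl, Varun, and Lorcan each take €500,000. The 3 shares of the deceased (Nuria, Ilse, and Zephyr) are combined into a pool of €1,500,000.
That pool (€1,500,000) is divided at the great-grandchildren's generation equally among Bastian, Ingrid, Hector, Ualani, and Dario: €300,000 each.

Sibyl receives €500,000.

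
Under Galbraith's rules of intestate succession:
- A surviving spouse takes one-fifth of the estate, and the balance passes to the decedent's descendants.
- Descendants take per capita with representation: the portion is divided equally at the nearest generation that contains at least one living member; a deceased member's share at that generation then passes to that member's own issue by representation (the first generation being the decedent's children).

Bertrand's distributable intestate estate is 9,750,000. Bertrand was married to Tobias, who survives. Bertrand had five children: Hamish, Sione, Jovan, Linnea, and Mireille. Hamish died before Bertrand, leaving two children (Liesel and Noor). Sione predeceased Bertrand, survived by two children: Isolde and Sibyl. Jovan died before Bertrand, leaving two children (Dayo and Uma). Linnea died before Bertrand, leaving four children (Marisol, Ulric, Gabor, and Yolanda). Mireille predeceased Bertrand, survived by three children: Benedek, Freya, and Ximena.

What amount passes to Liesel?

Tobias takes one-fifth of 9,750,000 = 1,950,000. The remaining 7,800,000 passes to the descendants.
No child survives, so the initial division is made at the grandchildren's generation.
The descendants' portion (7,800,000) is divided into 13 shares of 600,000: Liesel, Noor, Isolde, Sibyl, Dayo, Uma, Marisol, Ulric, Gabor, Yolanda, Benedek, Freya, and Ximena each take 600,000.

Liesel receives 600,000.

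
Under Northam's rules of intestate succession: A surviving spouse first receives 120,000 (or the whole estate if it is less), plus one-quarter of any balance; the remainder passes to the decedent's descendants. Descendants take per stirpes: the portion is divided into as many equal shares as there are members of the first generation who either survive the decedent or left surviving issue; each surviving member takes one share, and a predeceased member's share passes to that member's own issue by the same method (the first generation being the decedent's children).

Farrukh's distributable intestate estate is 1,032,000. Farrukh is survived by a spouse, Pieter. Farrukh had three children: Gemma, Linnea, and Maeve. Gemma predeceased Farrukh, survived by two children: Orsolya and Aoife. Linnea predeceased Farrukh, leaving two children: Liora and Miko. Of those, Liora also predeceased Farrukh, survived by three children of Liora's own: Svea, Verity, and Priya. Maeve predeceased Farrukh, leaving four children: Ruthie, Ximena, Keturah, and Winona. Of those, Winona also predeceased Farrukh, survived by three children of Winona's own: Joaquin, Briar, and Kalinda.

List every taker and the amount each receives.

Pieter: 348,000; Orsolya: 114,000; Aoife: 114,000; Svea: 38,000; Verity: 38,000; Priya: 38,000; Miko: 114,000; Ruthie: 57,000; Ximena: 57,000; Keturah: 57,000; Joaquin: 19,000; Briar: 19,000; Kalinda: 19,000

Pieter first takes 120,000, leaving a balance of 912,000. Pieter then takes one-quarter of the balance (228,000), for a total of 348,000. The remaining 684,000 passes to the descendants.
The descendants' portion (684,000) is divided into 3 shares of 228,000: Gemma's 228,000 share passes to Gemma's issue; Linnea's 228,000 share passes to Linnea's issue; Maeve's 228,000 share passes to Maeve's issue.
Gemma's share (228,000) is divided into 2 shares of 114,000: Orsolya and Aoife each take 114,000.
Linnea's share (228,000) is divided into 2 shares of 114,000: Miko takes 114,000; Liora's 114,000 share passes to Liora's issue.
Liora's share (114,000) is divided into 3 shares of 38,000: Svea, Verity, and Priya each take 38,000.
Maeve's share (228,000) is divided into 4 shares of 57,000: Ruthie, Ximena, and Keturah each take 57,000; Winona's 57,000 share passes to Winona's issue.
Winona's share (57,000) is divided into 3 shares of 19,000: Joaquin, Briar, and Kalinda each take 19,000.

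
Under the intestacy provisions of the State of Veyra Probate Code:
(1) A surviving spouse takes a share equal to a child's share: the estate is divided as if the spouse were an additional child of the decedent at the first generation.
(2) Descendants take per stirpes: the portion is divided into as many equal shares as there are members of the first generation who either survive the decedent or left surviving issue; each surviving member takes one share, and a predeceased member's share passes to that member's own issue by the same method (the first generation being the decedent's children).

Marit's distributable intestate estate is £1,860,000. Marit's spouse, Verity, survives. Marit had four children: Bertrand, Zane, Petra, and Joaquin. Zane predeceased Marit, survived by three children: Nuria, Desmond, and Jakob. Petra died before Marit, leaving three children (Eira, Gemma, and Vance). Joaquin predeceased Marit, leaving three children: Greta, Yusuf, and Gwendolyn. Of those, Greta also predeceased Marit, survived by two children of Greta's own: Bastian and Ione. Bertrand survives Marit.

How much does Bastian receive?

The spouse counts as an additional share at the children's level, so there are 5 primary shares of £372,000. Verity takes one such share (£372,000).
The children's combined portion (£1,488,000) is divided into 4 shares of £372,000: Bertrand takes £372,000; Zane's £372,000 share passes to Zane's issue; Petra's £372,000 share passes to Petra's issue; Joaquin's £372,000 share passes to Joaquin's issue.
Zane's share (£372,000) is divided into 3 shares of £124,000: Nuria, Desmond, and Jakob each take £124,000.
Petra's share (£372,000) is divided into 3 shares of £124,000: Eira, Gemma, and Vance each take £124,000.
Joaquin's share (£372,000) is divided into 3 shares of £124,000: Yusuf and Gwendolyn each take £124,000; Greta's £124,000 share passes to Greta's issue.
Greta's share (£124,000) is divided into 2 shares of £62,000: Bastian and Ione each take £62,000.

Bastian receives £62,000.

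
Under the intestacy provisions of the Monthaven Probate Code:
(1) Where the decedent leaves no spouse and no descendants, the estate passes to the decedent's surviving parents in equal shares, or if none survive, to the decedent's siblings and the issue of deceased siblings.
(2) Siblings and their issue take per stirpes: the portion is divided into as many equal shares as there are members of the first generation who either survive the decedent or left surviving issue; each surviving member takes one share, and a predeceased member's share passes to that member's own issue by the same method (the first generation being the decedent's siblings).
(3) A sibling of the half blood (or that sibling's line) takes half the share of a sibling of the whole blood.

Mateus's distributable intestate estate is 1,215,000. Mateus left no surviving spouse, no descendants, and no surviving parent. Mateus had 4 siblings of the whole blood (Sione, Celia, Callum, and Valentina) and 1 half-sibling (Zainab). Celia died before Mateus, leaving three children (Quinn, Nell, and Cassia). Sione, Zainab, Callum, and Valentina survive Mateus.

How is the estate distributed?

Sione: 270,000; Quinn: 90,000; Nell: 90,000; Cassia: 90,000; Zainab: 135,000; Callum: 270,000; Valentina: 270,000

The entire 1,215,000 passes to the siblings and their issue.
Counting each half-blood sibling's line as half a unit, there are 9/2 units in 1,215,000, so one unit is 270,000. Whole-blood lines (Sione, Celia, Callum, and Valentina) take 270,000 each; half-blood lines (Zainab) take 135,000 each.
Celia's share (270,000) is divided into 3 shares of 90,000: Quinn, Nell, and Cassia each take 90,000.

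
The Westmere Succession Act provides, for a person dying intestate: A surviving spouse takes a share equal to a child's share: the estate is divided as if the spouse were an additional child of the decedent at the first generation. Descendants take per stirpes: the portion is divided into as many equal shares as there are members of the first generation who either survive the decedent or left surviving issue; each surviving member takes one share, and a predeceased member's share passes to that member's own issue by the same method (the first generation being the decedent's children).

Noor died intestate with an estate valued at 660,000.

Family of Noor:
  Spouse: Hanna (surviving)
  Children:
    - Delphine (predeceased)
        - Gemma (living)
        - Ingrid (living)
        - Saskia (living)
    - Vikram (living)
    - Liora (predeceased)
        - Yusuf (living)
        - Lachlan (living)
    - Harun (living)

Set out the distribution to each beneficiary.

The spouse counts as an additional share at the children's level, so there are 5 primary shares of 132,000. Hanna takes one such share (132,000).
The children's combined portion (528,000) is divided into 4 shares of 132,000: Vikram and Harun each take 132,000; Delphine's 132,000 share passes to Delphine's issue; Liora's 132,000 share passes to Liora's issue.
Delphine's share (132,000) is divided into 3 shares of 44,000: Gemma, Ingrid, and Saskia each take 44,000.
Liora's share (132,000) is divided into 2 shares of 66,000: Yusuf and Lachlan each take 66,000.

Hanna: 132,000; Gemma: 44,000; Ingrid: 44,000; Saskia: 44,000; Vikram: 132,000; Yusuf: 66,000; Lachlan: 66,000; Harun: 132,000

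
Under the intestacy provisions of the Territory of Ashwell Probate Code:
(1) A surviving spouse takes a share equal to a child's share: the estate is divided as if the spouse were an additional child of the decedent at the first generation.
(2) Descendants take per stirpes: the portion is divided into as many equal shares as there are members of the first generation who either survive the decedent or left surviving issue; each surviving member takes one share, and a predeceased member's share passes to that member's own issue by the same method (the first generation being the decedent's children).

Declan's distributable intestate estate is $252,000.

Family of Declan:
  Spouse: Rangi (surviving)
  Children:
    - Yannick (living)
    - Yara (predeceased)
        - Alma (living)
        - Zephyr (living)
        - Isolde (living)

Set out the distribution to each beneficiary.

Rangi: $84,000; Yannick: $84,000; Alma: $28,000; Zephyr: $28,000; Isolde: $28,000

The spouse counts as an additional share at the children's level, so there are 3 primary shares of $84,000. Rangi takes one such share ($84,000).
The children's combined portion ($168,000) is divided into 2 shares of $84,000: Yannick takes $84,000; Yara's $84,000 share passes to Yara's issue.
Yara's share ($84,000) is divided into 3 shares of $28,000: Alma, Zephyr, and Isolde each take $28,000.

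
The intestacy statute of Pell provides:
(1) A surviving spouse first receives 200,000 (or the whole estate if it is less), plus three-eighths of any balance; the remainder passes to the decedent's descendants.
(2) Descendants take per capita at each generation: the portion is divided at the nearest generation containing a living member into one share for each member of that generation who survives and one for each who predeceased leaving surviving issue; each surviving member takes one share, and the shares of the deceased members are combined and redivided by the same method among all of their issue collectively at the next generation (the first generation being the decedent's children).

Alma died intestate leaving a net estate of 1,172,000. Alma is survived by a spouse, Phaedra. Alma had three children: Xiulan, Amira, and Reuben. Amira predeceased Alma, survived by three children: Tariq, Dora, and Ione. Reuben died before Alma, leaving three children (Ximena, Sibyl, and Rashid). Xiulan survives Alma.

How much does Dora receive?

Phaedra first takes 200,000, leaving a balance of 972,000. Phaedra then takes three-eighths of the balance (364,500), for a total of 564,500. The remaining 607,500 passes to the descendants.
The descendants' portion (607,500) is divided at the children's generation into 3 shares of 202,500. Xiulan takes 202,500. The 2 shares of the deceased (Amira and Reuben) are combined into a pool of 405,000.
That pool (405,000) is divided at the grandchildren's generation equally among Tariq, Dora, Ione, Ximena, Sibyl, and Rashid: 67,500 each.

Dora receives 67,500.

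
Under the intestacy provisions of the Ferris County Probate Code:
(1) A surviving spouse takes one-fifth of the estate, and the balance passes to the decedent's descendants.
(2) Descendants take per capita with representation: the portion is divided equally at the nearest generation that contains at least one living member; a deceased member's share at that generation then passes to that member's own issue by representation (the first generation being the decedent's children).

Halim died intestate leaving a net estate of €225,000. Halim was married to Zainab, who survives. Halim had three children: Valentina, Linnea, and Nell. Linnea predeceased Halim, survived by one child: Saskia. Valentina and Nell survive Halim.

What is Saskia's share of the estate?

Zainab takes one-fifth of €225,000 = €45,000. The remaining €180,000 passes to the descendants.
The descendants' portion (€180,000) is divided into 3 shares of €60,000: Valentina and Nell each take €60,000; Linnea's €60,000 share passes to Linnea's issue.
Linnea's share (€60,000) passes entirely to Saskia.

Saskia receives €60,000.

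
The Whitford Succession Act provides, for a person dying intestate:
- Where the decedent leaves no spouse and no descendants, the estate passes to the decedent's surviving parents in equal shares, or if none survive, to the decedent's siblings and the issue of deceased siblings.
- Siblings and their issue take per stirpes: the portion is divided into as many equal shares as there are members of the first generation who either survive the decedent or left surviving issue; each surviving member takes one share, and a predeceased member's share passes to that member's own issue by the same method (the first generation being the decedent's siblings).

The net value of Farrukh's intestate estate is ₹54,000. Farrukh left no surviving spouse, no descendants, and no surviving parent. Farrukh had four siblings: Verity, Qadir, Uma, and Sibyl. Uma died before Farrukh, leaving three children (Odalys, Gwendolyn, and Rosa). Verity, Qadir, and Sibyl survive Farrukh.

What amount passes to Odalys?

The entire ₹54,000 passes to the siblings and their issue.
That amount (₹54,000) is divided into 4 shares of ₹13,500: Verity, Qadir, and Sibyl each take ₹13,500; Uma's ₹13,500 share passes to Uma's issue.
Uma's share (₹13,500) is divided into 3 shares of ₹4,500: Odalys, Gwendolyn, and Rosa each take ₹4,500.

Odalys receives ₹4,500.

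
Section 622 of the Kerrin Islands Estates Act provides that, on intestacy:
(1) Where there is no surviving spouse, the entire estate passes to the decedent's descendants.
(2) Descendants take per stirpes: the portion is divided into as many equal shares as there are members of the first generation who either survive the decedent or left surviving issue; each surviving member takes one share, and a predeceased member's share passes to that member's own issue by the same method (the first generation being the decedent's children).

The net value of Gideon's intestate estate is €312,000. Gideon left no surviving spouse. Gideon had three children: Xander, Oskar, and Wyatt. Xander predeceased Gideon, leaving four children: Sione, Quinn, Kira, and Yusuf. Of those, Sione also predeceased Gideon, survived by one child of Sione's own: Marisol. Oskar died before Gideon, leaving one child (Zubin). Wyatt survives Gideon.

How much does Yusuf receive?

The entire €312,000 passes to the descendants.
That amount (€312,000) is divided into 3 shares of €104,000: Wyatt takes €104,000; Xander's €104,000 share passes to Xander's issue; Oskar's €104,000 share passes to Oskar's issue.
Xander's share (€104,000) is divided into 4 shares of €26,000: Quinn, Kira, and Yusuf each take €26,000; Sione's €26,000 share passes to Sione's issue.
Sione's share (€26,000) passes entirely to Marisol.
Oskar's share (€104,000) passes entirely to Zubin.

Yusuf receives €26,000.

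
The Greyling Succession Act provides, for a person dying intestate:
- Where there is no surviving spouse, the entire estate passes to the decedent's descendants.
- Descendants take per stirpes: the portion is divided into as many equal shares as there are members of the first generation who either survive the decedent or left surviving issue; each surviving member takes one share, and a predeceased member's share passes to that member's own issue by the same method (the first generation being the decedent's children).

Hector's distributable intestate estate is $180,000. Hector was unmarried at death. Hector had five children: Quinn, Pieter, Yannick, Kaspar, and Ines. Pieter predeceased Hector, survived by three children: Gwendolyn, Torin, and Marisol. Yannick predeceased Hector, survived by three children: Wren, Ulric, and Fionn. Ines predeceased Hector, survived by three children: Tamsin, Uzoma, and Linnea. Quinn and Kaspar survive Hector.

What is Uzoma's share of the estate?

Uzoma receives $12,000.

The entire $180,000 passes to the descendants.
That amount ($180,000) is divided into 5 shares of $36,000: Quinn and Kaspar each take $36,000; Pieter's $36,000 share passes to Pieter's issue; Yannick's $36,000 share passes to Yannick's issue; Ines's $36,000 share passes to Ines's issue.
Pieter's share ($36,000) is divided into 3 shares of $12,000: Gwendolyn, Torin, and Marisol each take $12,000.
Yannick's share ($36,000) is divided into 3 shares of $12,000: Wren, Ulric, and Fionn each take $12,000.
Ines's share ($36,000) is divided into 3 shares of $12,000: Tamsin, Uzoma, and Linnea each take $12,000.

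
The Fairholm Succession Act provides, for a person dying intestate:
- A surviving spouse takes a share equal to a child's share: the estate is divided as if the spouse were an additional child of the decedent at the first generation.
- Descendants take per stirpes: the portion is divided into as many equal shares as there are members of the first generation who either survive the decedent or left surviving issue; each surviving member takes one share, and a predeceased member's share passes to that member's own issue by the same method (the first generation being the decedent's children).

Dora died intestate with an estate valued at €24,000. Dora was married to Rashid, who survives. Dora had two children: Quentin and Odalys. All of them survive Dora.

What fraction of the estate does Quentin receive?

Quentin receives 1/3 of the estate.

The spouse counts as an additional share at the children's level, so there are 3 primary shares of €8,000. Rashid takes one such share (€8,000).
The children's combined portion (€16,000) is divided into 2 shares of €8,000: Quentin and Odalys each take €8,000.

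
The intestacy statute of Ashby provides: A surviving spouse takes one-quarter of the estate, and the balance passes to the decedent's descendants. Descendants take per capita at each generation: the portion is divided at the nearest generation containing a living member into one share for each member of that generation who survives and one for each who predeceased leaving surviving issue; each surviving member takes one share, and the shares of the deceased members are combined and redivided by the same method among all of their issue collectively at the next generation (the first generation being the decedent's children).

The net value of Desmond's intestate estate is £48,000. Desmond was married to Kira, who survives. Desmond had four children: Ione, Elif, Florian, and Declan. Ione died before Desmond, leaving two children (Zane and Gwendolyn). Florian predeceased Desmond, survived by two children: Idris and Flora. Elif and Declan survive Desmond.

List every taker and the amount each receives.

Kira: £12,000; Zane: £4,500; Gwendolyn: £4,500; Elif: £9,000; Idris: £4,500; Flora: £4,500; Declan: £9,000

Kira takes one-quarter of £48,000 = £12,000. The remaining £36,000 passes to the descendants.
The descendants' portion (£36,000) is divided at the children's generation into 4 shares of £9,000. Elif and Declan each take £9,000. The 2 shares of the deceased (Ione and Florian) are combined into a pool of £18,000.
That pool (£18,000) is divided at the grandchildren's generation equally among Zane, Gwendolyn, Idris, and Flora: £4,500 each.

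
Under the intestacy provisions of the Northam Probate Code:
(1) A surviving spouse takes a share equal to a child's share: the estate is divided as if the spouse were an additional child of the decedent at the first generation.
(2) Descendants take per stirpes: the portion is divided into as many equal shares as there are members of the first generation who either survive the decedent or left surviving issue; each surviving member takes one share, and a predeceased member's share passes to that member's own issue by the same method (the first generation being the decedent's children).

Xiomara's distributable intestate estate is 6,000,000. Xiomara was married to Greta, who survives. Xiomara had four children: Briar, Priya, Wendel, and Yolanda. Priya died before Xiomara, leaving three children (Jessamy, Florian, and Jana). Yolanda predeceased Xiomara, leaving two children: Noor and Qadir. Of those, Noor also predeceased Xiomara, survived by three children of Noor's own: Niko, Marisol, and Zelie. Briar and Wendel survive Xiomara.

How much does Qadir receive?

Qadir receives 600,000.

The spouse counts as an additional share at the children's level, so there are 5 primary shares of 1,200,000. Greta takes one such share (1,200,000).
The children's combined portion (4,800,000) is divided into 4 shares of 1,200,000: Briar and Wendel each take 1,200,000; Priya's 1,200,000 share passes to Priya's issue; Yolanda's 1,200,000 share passes to Yolanda's issue.
Priya's share (1,200,000) is divided into 3 shares of 400,000: Jessamy, Florian, and Jana each take 400,000.
Yolanda's share (1,200,000) is divided into 2 shares of 600,000: Qadir takes 600,000; Noor's 600,000 share passes to Noor's issue.
Noor's share (600,000) is divided into 3 shares of 200,000: Niko, Marisol, and Zelie each take 200,000.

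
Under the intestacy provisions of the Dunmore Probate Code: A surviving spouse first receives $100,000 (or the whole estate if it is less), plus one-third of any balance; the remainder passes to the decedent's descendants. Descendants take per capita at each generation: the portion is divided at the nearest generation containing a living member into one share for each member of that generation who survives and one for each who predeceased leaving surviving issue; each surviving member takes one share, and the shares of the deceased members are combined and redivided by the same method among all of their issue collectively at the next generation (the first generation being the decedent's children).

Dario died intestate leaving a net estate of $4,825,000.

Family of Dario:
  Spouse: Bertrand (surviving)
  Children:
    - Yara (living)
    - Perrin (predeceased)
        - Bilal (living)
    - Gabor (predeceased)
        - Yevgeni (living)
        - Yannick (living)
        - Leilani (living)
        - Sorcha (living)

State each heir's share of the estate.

Bertrand first takes $100,000, leaving a balance of $4,725,000. Bertrand then takes one-third of the balance ($1,575,000), for a total of $1,675,000. The remaining $3,150,000 passes to the descendants.
The descendants' portion ($3,150,000) is divided at the children's generation into 3 shares of $1,050,000. Yara takes $1,050,000. The 2 shares of the deceased (Perrin and Gabor) are combined into a pool of $2,100,000.
That pool ($2,100,000) is divided at the grandchildren's generation equally among Bilal, Yevgeni, Yannick, Leilani, and Sorcha: $420,000 each.

Bertrand: $1,675,000; Yara: $1,050,000; Bilal: $420,000; Yevgeni: $420,000; Yannick: $420,000; Leilani: $420,000; Sorcha: $420,000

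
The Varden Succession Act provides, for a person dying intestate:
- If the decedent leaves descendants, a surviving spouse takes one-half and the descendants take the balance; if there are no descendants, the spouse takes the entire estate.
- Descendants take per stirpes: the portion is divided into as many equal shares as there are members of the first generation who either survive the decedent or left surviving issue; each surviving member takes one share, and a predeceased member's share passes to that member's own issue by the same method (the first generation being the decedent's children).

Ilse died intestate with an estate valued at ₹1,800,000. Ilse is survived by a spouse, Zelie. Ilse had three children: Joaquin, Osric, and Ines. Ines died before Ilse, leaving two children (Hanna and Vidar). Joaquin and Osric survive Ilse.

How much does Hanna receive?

Zelie takes one-half of ₹1,800,000 = ₹900,000. The remaining ₹900,000 passes to the descendants.
The descendants' portion (₹900,000) is divided into 3 shares of ₹300,000: Joaquin and Osric each take ₹300,000; Ines's ₹300,000 share passes to Ines's issue.
Ines's share (₹300,000) is divided into 2 shares of ₹150,000: Hanna and Vidar each take ₹150,000.

Hanna receives ₹150,000.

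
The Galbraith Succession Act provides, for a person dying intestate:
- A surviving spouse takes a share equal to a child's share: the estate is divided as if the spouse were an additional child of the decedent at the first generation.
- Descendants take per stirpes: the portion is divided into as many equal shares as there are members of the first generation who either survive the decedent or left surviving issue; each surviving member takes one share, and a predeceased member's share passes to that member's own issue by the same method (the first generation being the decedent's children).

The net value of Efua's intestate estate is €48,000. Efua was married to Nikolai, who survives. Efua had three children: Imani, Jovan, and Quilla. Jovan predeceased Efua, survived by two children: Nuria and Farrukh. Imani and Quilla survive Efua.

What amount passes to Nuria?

Nuria receives €6,000.

The spouse counts as an additional share at the children's level, so there are 4 primary shares of €12,000. Nikolai takes one such share (€12,000).
The children's combined portion (€36,000) is divided into 3 shares of €12,000: Imani and Quilla each take €12,000; Jovan's €12,000 share passes to Jovan's issue.
Jovan's share (€12,000) is divided into 2 shares of €6,000: Nuria and Farrukh each take €6,000.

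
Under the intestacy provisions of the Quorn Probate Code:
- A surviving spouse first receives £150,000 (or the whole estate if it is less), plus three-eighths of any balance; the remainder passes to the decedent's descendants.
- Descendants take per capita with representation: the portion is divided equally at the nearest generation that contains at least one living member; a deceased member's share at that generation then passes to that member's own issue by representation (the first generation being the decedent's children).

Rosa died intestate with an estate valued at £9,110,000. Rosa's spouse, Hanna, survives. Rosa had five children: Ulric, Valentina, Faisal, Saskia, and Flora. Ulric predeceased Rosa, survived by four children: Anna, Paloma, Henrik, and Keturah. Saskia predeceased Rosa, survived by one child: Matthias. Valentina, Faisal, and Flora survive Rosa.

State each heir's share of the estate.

Hanna first takes £150,000, leaving a balance of £8,960,000. Hanna then takes three-eighths of the balance (£3,360,000), for a total of £3,510,000. The remaining £5,600,000 passes to the descendants.
The descendants' portion (£5,600,000) is divided into 5 shares of £1,120,000: Valentina, Faisal, and Flora each take £1,120,000; Ulric's £1,120,000 share passes to Ulric's issue; Saskia's £1,120,000 share passes to Saskia's issue.
Ulric's share (£1,120,000) is divided into 4 shares of £280,000: Anna, Paloma, Henrik, and Keturah each take £280,000.
Saskia's share (£1,120,000) passes entirely to Matthias.

Hanna: £3,510,000; Anna: £280,000; Paloma: £280,000; Henrik: £280,000; Keturah: £280,000; Valentina: £1,120,000; Faisal: £1,120,000; Matthias: £1,120,000; Flora: £1,120,000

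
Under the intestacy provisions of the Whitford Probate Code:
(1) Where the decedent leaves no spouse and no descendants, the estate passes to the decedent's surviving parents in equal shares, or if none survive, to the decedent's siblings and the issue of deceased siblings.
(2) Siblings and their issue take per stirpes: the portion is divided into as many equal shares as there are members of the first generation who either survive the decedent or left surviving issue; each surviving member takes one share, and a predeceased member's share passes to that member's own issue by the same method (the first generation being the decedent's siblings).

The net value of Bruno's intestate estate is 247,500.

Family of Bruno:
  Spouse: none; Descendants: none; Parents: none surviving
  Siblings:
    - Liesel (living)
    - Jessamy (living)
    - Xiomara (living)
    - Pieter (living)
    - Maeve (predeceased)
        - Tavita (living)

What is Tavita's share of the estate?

The entire 247,500 passes to the siblings and their issue.
That amount (247,500) is divided into 5 shares of 49,500: Liesel, Jessamy, Xiomara, and Pieter each take 49,500; Maeve's 49,500 share passes to Maeve's issue.
Maeve's share (49,500) passes entirely to Tavita.

Tavita receives 49,500.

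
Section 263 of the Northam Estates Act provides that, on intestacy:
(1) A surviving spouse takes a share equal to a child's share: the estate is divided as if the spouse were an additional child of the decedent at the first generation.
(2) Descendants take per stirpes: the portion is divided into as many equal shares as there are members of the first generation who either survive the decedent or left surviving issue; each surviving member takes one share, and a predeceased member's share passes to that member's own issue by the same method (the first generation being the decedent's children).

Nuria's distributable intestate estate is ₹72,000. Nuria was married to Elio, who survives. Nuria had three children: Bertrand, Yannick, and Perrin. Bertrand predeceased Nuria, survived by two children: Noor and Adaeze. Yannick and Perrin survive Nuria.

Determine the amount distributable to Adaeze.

The spouse counts as an additional share at the children's level, so there are 4 primary shares of ₹18,000. Elio takes one such share (₹18,000).
The children's combined portion (₹54,000) is divided into 3 shares of ₹18,000: Yannick and Perrin each take ₹18,000; Bertrand's ₹18,000 share passes to Bertrand's issue.
Bertrand's share (₹18,000) is divided into 2 shares of ₹9,000: Noor and Adaeze each take ₹9,000.

Adaeze receives ₹9,000.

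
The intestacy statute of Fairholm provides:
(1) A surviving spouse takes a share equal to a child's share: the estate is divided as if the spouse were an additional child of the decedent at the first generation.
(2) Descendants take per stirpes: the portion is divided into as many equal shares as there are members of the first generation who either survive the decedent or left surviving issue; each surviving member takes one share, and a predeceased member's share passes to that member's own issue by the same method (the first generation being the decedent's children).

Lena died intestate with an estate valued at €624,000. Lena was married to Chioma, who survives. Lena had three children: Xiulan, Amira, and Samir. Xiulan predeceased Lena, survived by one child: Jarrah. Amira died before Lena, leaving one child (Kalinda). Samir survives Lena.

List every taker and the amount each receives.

The spouse counts as an additional share at the children's level, so there are 4 primary shares of €156,000. Chioma takes one such share (€156,000).
The children's combined portion (€468,000) is divided into 3 shares of €156,000: Samir takes €156,000; Xiulan's €156,000 share passes to Xiulan's issue; Amira's €156,000 share passes to Amira's issue.
Xiulan's share (€156,000) passes entirely to Jarrah.
Amira's share (€156,000) passes entirely to Kalinda.

Chioma: €156,000; Jarrah: €156,000; Kalinda: €156,000; Samir: €156,000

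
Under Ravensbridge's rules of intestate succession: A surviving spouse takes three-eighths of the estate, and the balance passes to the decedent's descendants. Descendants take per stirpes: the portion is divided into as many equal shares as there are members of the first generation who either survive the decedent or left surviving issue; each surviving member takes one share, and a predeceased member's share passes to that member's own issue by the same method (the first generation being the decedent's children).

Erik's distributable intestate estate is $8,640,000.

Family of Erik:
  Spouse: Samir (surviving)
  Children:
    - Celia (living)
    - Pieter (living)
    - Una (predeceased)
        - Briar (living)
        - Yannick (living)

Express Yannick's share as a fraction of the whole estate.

Samir takes three-eighths of $8,640,000 = $3,240,000. The remaining $5,400,000 passes to the descendants.
The descendants' portion ($5,400,000) is divided into 3 shares of $1,800,000: Celia and Pieter each take $1,800,000; Una's $1,800,000 share passes to Una's issue.
Una's share ($1,800,000) is divided into 2 shares of $900,000: Briar and Yannick each take $900,000.

Yannick receives 5/48 of the estate.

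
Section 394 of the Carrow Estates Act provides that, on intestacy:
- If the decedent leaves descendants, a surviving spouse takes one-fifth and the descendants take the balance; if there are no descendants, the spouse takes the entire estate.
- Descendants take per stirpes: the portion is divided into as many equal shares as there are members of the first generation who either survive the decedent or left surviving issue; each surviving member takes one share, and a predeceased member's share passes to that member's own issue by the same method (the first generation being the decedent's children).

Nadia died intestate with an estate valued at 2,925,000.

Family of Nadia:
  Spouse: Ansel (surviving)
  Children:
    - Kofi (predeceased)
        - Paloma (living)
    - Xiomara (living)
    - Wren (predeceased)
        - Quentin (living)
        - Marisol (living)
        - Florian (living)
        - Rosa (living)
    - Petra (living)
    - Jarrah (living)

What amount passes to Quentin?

Ansel takes one-fifth of 2,925,000 = 585,000. The remaining 2,340,000 passes to the descendants.
The descendants' portion (2,340,000) is divided into 5 shares of 468,000: Xiomara, Petra, and Jarrah each take 468,000; Kofi's 468,000 share passes to Kofi's issue; Wren's 468,000 share passes to Wren's issue.
Kofi's share (468,000) passes entirely to Paloma.
Wren's share (468,000) is divided into 4 shares of 117,000: Quentin, Marisol, Florian, and Rosa each take 117,000.

Quentin receives 117,000.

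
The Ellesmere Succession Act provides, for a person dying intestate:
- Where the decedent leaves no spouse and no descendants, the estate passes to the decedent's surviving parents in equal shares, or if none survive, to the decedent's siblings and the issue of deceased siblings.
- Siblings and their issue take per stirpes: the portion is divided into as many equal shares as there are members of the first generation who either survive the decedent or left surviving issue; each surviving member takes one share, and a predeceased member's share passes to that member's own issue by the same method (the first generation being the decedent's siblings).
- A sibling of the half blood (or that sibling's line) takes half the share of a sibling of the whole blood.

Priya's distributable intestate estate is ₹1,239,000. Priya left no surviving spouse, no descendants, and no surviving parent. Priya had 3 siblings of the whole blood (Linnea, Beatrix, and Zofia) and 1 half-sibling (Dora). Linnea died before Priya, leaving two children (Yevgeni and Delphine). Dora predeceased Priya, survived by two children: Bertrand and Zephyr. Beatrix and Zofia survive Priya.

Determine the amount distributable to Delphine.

Delphine receives ₹177,000.

The entire ₹1,239,000 passes to the siblings and their issue.
Counting each half-blood sibling's line as half a unit, there are 7/2 units in ₹1,239,000, so one unit is ₹354,000. Whole-blood lines (Linnea, Beatrix, and Zofia) take ₹354,000 each; half-blood lines (Dora) take ₹177,000 each.
Linnea's share (₹354,000) is divided into 2 shares of ₹177,000: Yevgeni and Delphine each take ₹177,000.
Dora's share (₹177,000) is divided into 2 shares of ₹88,500: Bertrand and Zephyr each take ₹88,500.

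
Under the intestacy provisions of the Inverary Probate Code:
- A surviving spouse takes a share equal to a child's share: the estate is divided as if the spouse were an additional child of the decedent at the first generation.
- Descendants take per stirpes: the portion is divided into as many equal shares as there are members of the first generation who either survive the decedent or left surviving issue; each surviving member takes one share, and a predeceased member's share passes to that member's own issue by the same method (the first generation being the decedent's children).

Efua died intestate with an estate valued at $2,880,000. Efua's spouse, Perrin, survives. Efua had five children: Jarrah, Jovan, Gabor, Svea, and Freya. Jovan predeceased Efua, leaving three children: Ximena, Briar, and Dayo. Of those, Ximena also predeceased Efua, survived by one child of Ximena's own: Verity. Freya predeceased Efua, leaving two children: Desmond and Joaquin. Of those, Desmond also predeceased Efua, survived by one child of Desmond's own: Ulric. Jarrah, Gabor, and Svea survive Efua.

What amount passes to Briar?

Briar receives $160,000.

The spouse counts as an additional share at the children's level, so there are 6 primary shares of $480,000. Perrin takes one such share ($480,000).
The children's combined portion ($2,400,000) is divided into 5 shares of $480,000: Jarrah, Gabor, and Svea each take $480,000; Jovan's $480,000 share passes to Jovan's issue; Freya's $480,000 share passes to Freya's issue.
Jovan's share ($480,000) is divided into 3 shares of $160,000: Briar and Dayo each take $160,000; Ximena's $160,000 share passes to Ximena's issue.
Ximena's share ($160,000) passes entirely to Verity.
Freya's share ($480,000) is divided into 2 shares of $240,000: Joaquin takes $240,000; Desmond's $240,000 share passes to Desmond's issue.
Desmond's share ($240,000) passes entirely to Ulric.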